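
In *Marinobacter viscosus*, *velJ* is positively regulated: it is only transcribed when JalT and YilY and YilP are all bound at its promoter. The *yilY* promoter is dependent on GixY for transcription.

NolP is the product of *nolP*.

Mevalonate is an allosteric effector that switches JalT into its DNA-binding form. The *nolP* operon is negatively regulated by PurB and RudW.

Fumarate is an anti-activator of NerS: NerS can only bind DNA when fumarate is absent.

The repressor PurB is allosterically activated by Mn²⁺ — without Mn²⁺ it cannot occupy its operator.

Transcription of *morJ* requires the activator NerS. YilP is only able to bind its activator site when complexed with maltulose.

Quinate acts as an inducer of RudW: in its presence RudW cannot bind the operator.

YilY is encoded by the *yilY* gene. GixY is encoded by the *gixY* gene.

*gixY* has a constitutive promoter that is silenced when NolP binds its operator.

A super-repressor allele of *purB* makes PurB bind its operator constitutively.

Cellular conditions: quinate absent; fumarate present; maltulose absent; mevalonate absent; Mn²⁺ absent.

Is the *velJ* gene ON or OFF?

Mevalonate is absent, so JalT is inactive.
PurB is constitutively active in this strain.
Quinate is absent, so RudW is active.
With repressor PurB bound, *nolP* is not transcribed.
So NolP is not produced.
With no repressor bound, *gixY* is transcribed.
So GixY is produced and active.
No repressor is bound and GixY is active, so *yilY* is transcribed.
So YilY is produced and active.
Maltulose is absent, so YilP is inactive.
Required activator JalT is absent, so *velJ* is not transcribed.

OFF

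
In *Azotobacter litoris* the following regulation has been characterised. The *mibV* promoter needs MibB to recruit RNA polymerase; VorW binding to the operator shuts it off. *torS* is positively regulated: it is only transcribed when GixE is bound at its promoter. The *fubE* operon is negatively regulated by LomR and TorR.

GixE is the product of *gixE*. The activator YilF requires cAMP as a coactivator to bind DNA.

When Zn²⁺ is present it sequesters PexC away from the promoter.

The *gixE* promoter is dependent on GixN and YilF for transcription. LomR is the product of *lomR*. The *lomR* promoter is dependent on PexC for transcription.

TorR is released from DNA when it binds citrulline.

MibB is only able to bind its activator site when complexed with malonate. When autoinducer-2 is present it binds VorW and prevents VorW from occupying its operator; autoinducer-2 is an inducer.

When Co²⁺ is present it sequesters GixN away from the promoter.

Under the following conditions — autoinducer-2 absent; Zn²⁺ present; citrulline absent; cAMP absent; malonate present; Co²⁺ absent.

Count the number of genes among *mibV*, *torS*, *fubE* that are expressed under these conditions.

0

Malonate is present, so MibB is active.
Autoinducer-2 is absent, so VorW is active.
With repressor VorW bound, *mibV* is not transcribed.
→ *mibV* is OFF.
Co²⁺ is absent, so GixN is active.
cAMP is absent, so YilF is inactive.
Required activator YilF is absent, so *gixE* is not transcribed.
So GixE is not produced.
Required activator GixE is absent, so *torS* is not transcribed.
→ *torS* is OFF.
Zn²⁺ is present, so PexC is inactive.
Required activator PexC is absent, so *lomR* is not transcribed.
So LomR is not produced.
Citrulline is absent, so TorR is active.
With repressor TorR bound, *fubE* is not transcribed.
→ *fubE* is OFF.
0 of the 3 genes are transcribed.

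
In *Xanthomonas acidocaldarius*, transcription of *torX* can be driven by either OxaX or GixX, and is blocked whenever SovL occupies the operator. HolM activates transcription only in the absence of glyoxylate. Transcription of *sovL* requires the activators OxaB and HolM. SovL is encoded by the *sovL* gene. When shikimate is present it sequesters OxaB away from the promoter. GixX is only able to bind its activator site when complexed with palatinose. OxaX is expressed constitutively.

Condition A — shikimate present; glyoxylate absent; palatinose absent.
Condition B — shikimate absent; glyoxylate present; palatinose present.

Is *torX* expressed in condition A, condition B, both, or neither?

both

Condition A:
Shikimate is present, so OxaB is inactive.
Glyoxylate is absent, so HolM is active.
Required activator OxaB is absent, so *sovL* is not transcribed.
So SovL is not produced.
OxaX is produced constitutively and is active.
Palatinose is absent, so GixX is inactive.
Activator OxaX is present, so *torX* is transcribed.
→ *torX* is ON in A.
Condition B:
Shikimate is absent, so OxaB is active.
Glyoxylate is present, so HolM is inactive.
Required activator HolM is absent, so *sovL* is not transcribed.
So SovL is not produced.
OxaX is produced constitutively and is active.
Palatinose is present, so GixX is active.
Activator OxaX is present, so *torX* is transcribed.
→ *torX* is ON in B.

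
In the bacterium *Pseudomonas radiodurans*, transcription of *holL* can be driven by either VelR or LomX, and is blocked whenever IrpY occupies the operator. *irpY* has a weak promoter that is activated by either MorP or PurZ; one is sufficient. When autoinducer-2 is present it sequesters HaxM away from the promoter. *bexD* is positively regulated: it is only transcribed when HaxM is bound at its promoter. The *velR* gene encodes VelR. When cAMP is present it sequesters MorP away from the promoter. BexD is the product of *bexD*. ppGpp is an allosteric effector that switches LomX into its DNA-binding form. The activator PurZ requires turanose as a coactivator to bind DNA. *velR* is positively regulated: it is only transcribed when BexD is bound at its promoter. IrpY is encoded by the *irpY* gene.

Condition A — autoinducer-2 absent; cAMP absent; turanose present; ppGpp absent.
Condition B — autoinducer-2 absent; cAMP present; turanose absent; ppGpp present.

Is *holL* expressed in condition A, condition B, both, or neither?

B only

Condition A:
Autoinducer-2 is absent, so HaxM is active.
No repressor is bound and HaxM is active, so *bexD* is transcribed.
So BexD is produced and active.
No repressor is bound and BexD is active, so *velR* is transcribed.
So VelR is produced and active.
cAMP is absent, so MorP is active.
Turanose is present, so PurZ is active.
Activator MorP is present, so *irpY* is transcribed.
So IrpY is produced and active.
ppGpp is absent, so LomX is inactive.
With repressor IrpY bound, *holL* is not transcribed.
→ *holL* is OFF in A.
Condition B:
Autoinducer-2 is absent, so HaxM is active.
No repressor is bound and HaxM is active, so *bexD* is transcribed.
So BexD is produced and active.
No repressor is bound and BexD is active, so *velR* is transcribed.
So VelR is produced and active.
cAMP is present, so MorP is inactive.
Turanose is absent, so PurZ is inactive.
No activator is available at the *irpY* promoter, so *irpY* is not transcribed.
So IrpY is not produced.
ppGpp is present, so LomX is active.
Activator VelR is present, so *holL* is transcribed.
→ *holL* is ON in B.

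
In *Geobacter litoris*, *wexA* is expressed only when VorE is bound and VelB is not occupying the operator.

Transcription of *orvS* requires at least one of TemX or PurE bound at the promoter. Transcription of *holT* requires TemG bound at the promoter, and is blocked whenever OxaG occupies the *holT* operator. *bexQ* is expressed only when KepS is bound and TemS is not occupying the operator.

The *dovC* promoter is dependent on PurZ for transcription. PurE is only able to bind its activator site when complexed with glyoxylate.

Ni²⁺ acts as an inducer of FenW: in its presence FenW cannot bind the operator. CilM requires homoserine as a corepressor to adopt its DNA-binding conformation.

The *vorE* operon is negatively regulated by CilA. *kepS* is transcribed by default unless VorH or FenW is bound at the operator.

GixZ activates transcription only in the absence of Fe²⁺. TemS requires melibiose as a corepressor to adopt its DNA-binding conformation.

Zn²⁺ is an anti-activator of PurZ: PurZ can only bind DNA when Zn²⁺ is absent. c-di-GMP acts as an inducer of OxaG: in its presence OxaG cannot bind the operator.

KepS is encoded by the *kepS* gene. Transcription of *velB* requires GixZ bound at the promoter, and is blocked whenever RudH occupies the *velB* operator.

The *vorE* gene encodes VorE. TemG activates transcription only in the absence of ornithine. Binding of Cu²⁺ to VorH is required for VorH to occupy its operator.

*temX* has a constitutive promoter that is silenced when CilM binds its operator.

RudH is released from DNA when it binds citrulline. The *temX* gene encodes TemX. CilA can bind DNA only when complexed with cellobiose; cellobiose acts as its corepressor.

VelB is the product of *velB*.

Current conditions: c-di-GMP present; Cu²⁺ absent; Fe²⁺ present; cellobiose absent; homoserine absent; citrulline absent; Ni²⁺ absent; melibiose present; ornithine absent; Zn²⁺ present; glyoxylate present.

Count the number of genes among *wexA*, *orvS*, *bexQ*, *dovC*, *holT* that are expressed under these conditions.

3

Fe²⁺ is present, so GixZ is inactive.
Citrulline is absent, so RudH is active.
With repressor RudH bound, *velB* is not transcribed.
So VelB is not produced.
Cellobiose is absent, so CilA is inactive.
With no repressor bound, *vorE* is transcribed.
So VorE is produced and active.
No repressor is bound and VorE is active, so *wexA* is transcribed.
→ *wexA* is ON.
Homoserine is absent, so CilM is inactive.
With no repressor bound, *temX* is transcribed.
So TemX is produced and active.
Glyoxylate is present, so PurE is active.
Activator TemX is present, so *orvS* is transcribed.
→ *orvS* is ON.
Cu²⁺ is absent, so VorH is inactive.
Ni²⁺ is absent, so FenW is active.
With repressor FenW bound, *kepS* is not transcribed.
So KepS is not produced.
Melibiose is present, so TemS is active.
With repressor TemS bound, *bexQ* is not transcribed.
→ *bexQ* is OFF.
Zn²⁺ is present, so PurZ is inactive.
Required activator PurZ is absent, so *dovC* is not transcribed.
→ *dovC* is OFF.
c-di-GMP is present, so OxaG is inactive.
Ornithine is absent, so TemG is active.
No repressor is bound and TemG is active, so *holT* is transcribed.
→ *holT* is ON.
3 of the 5 genes are transcribed.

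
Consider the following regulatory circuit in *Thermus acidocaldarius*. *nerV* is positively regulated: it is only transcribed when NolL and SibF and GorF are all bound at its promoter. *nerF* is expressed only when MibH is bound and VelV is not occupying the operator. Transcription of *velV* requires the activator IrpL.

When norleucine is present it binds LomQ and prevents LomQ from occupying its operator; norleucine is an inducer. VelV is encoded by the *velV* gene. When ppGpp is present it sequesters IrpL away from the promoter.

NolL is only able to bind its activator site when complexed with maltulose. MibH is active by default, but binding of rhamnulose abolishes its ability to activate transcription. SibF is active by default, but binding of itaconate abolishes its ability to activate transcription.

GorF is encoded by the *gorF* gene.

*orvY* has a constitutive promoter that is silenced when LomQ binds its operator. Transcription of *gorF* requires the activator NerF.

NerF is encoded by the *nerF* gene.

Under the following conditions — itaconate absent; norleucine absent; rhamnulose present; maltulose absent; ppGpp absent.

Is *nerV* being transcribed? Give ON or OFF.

Maltulose is absent, so NolL is inactive.
Itaconate is absent, so SibF is active.
ppGpp is absent, so IrpL is active.
No repressor is bound and IrpL is active, so *velV* is transcribed.
So VelV is produced and active.
Rhamnulose is present, so MibH is inactive.
With repressor VelV bound, *nerF* is not transcribed.
So NerF is not produced.
Required activator NerF is absent, so *gorF* is not transcribed.
So GorF is not produced.
Required activator NolL is absent, so *nerV* is not transcribed.

OFF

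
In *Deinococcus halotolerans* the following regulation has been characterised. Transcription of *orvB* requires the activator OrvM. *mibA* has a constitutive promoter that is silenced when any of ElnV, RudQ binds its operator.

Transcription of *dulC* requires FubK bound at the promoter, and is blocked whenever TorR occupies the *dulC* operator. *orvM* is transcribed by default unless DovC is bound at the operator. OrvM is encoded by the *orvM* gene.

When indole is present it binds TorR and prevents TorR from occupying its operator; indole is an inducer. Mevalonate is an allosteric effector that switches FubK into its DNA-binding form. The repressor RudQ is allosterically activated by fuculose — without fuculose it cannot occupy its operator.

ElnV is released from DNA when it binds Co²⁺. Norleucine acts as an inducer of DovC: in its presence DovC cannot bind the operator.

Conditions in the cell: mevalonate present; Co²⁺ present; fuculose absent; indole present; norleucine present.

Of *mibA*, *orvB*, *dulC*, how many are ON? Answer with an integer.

Co²⁺ is present, so ElnV is inactive.
Fuculose is absent, so RudQ is inactive.
With no repressor bound, *mibA* is transcribed.
→ *mibA* is ON.
Norleucine is present, so DovC is inactive.
With no repressor bound, *orvM* is transcribed.
So OrvM is produced and active.
No repressor is bound and OrvM is active, so *orvB* is transcribed.
→ *orvB* is ON.
Mevalonate is present, so FubK is active.
Indole is present, so TorR is inactive.
No repressor is bound and FubK is active, so *dulC* is transcribed.
→ *dulC* is ON.
3 of the 3 genes are transcribed.

3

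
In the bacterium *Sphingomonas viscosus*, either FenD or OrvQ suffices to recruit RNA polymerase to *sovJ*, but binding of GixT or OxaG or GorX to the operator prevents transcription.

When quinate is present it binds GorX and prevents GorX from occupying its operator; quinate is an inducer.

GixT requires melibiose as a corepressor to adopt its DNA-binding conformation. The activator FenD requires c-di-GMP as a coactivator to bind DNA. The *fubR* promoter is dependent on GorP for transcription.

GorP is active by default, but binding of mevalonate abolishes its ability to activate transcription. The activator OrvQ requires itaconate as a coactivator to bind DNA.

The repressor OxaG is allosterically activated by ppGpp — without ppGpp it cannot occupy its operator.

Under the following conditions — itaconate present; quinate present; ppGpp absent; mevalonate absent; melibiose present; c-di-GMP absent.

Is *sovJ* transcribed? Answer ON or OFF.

OFF

Melibiose is present, so GixT is active.
ppGpp is absent, so OxaG is inactive.
Quinate is present, so GorX is inactive.
c-di-GMP is absent, so FenD is inactive.
Itaconate is present, so OrvQ is active.
With repressor GixT bound, *sovJ* is not transcribed.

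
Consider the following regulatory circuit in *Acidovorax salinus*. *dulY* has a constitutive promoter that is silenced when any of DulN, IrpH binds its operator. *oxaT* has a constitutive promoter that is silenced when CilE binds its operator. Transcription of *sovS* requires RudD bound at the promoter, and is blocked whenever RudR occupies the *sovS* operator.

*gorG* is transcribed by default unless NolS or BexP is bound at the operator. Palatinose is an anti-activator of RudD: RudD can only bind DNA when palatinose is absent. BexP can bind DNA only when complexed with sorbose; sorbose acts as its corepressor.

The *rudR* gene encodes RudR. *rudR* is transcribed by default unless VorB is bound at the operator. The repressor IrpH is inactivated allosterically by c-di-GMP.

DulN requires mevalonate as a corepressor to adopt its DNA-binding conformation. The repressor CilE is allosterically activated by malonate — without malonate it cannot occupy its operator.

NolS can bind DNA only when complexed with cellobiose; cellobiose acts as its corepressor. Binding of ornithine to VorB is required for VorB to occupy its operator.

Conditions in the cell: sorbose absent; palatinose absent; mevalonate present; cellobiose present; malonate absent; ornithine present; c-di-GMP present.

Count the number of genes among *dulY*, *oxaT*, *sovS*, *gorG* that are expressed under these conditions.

2

Mevalonate is present, so DulN is active.
c-di-GMP is present, so IrpH is inactive.
With repressor DulN bound, *dulY* is not transcribed.
→ *dulY* is OFF.
Malonate is absent, so CilE is inactive.
With no repressor bound, *oxaT* is transcribed.
→ *oxaT* is ON.
Palatinose is absent, so RudD is active.
Ornithine is present, so VorB is active.
With repressor VorB bound, *rudR* is not transcribed.
So RudR is not produced.
No repressor is bound and RudD is active, so *sovS* is transcribed.
→ *sovS* is ON.
Cellobiose is present, so NolS is active.
Sorbose is absent, so BexP is inactive.
With repressor NolS bound, *gorG* is not transcribed.
→ *gorG* is OFF.
2 of the 4 genes are transcribed.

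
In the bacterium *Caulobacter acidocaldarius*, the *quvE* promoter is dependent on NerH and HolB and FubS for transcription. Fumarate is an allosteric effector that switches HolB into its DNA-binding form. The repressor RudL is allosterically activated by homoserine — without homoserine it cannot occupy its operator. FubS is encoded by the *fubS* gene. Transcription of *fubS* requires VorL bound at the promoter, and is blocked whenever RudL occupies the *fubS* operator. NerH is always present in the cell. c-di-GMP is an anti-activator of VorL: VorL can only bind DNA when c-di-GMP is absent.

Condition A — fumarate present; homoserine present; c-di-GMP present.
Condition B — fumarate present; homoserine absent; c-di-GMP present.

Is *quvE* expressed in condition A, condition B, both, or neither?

Condition A:
NerH is produced constitutively and is active.
Fumarate is present, so HolB is active.
Homoserine is present, so RudL is active.
c-di-GMP is present, so VorL is inactive.
With repressor RudL bound, *fubS* is not transcribed.
So FubS is not produced.
Required activator FubS is absent, so *quvE* is not transcribed.
→ *quvE* is OFF in A.
Condition B:
NerH is produced constitutively and is active.
Fumarate is present, so HolB is active.
Homoserine is absent, so RudL is inactive.
c-di-GMP is present, so VorL is inactive.
Required activator VorL is absent, so *fubS* is not transcribed.
So FubS is not produced.
Required activator FubS is absent, so *quvE* is not transcribed.
→ *quvE* is OFF in B.

neither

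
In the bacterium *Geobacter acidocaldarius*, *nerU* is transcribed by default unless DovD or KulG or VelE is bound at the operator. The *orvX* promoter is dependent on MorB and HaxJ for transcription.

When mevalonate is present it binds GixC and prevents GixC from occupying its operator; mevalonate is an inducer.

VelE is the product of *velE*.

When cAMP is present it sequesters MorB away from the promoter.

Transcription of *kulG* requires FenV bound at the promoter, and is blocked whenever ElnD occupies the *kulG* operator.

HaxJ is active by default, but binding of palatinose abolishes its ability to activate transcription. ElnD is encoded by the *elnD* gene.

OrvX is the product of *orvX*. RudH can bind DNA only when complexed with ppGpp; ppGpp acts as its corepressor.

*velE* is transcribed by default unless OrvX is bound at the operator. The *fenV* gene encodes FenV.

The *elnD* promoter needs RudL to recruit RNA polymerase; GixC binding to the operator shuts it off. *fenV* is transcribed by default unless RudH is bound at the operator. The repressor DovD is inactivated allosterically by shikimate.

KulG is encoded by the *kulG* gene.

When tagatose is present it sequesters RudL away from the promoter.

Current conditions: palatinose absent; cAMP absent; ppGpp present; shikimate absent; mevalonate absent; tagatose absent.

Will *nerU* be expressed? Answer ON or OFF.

OFF

Shikimate is absent, so DovD is active.
ppGpp is present, so RudH is active.
With repressor RudH bound, *fenV* is not transcribed.
So FenV is not produced.
Tagatose is absent, so RudL is active.
Mevalonate is absent, so GixC is active.
With repressor GixC bound, *elnD* is not transcribed.
So ElnD is not produced.
Required activator FenV is absent, so *kulG* is not transcribed.
So KulG is not produced.
cAMP is absent, so MorB is active.
Palatinose is absent, so HaxJ is active.
No repressor is bound and MorB and HaxJ are active, so *orvX* is transcribed.
So OrvX is produced and active.
With repressor OrvX bound, *velE* is not transcribed.
So VelE is not produced.
With repressor DovD bound, *nerU* is not transcribed.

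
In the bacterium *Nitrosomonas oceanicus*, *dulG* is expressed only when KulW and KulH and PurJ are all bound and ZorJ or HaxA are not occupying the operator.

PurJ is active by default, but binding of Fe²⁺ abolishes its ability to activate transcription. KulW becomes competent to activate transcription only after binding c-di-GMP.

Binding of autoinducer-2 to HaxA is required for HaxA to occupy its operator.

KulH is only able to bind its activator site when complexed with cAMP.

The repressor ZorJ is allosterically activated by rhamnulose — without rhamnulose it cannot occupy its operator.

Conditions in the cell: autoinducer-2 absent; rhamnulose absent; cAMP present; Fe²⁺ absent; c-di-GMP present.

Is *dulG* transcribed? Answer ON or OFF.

ON

c-di-GMP is present, so KulW is active.
cAMP is present, so KulH is active.
Rhamnulose is absent, so ZorJ is inactive.
Autoinducer-2 is absent, so HaxA is inactive.
Fe²⁺ is absent, so PurJ is active.
No repressor is bound and KulW and KulH and PurJ are active, so *dulG* is transcribed.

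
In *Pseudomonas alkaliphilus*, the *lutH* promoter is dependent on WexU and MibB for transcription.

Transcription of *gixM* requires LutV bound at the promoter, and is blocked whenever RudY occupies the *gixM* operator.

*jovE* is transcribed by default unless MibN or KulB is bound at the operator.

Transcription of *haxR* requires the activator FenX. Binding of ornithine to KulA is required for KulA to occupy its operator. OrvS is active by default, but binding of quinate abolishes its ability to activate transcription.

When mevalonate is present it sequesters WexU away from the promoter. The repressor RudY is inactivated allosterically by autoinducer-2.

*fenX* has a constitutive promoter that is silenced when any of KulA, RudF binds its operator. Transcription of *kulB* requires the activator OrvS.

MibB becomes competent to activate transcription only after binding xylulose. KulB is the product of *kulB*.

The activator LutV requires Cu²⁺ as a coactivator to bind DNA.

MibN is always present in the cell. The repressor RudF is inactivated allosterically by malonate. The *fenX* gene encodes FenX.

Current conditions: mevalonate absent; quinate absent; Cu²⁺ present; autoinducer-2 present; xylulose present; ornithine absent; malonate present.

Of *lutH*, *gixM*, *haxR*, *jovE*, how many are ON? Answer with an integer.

3

Mevalonate is absent, so WexU is active.
Xylulose is present, so MibB is active.
No repressor is bound and WexU and MibB are active, so *lutH* is transcribed.
→ *lutH* is ON.
Cu²⁺ is present, so LutV is active.
Autoinducer-2 is present, so RudY is inactive.
No repressor is bound and LutV is active, so *gixM* is transcribed.
→ *gixM* is ON.
Ornithine is absent, so KulA is inactive.
Malonate is present, so RudF is inactive.
With no repressor bound, *fenX* is transcribed.
So FenX is produced and active.
No repressor is bound and FenX is active, so *haxR* is transcribed.
→ *haxR* is ON.
MibN is produced constitutively and is active.
Quinate is absent, so OrvS is active.
No repressor is bound and OrvS is active, so *kulB* is transcribed.
So KulB is produced and active.
With repressor MibN bound, *jovE* is not transcribed.
→ *jovE* is OFF.
3 of the 4 genes are transcribed.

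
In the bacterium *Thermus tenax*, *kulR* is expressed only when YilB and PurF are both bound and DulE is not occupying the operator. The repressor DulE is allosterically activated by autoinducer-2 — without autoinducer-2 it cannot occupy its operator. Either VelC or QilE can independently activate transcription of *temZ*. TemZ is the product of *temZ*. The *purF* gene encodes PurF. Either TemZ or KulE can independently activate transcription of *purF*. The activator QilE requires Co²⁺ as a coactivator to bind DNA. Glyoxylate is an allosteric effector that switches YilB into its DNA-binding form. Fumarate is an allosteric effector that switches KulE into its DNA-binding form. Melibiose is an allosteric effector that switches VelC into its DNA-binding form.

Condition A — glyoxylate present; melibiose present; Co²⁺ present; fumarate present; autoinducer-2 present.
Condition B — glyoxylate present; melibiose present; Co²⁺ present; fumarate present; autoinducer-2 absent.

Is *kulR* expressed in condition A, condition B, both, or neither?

Condition A:
Glyoxylate is present, so YilB is active.
Melibiose is present, so VelC is active.
Co²⁺ is present, so QilE is active.
Activator VelC is present, so *temZ* is transcribed.
So TemZ is produced and active.
Fumarate is present, so KulE is active.
Activator TemZ is present, so *purF* is transcribed.
So PurF is produced and active.
Autoinducer-2 is present, so DulE is active.
With repressor DulE bound, *kulR* is not transcribed.
→ *kulR* is OFF in A.
Condition B:
Glyoxylate is present, so YilB is active.
Melibiose is present, so VelC is active.
Co²⁺ is present, so QilE is active.
Activator VelC is present, so *temZ* is transcribed.
So TemZ is produced and active.
Fumarate is present, so KulE is active.
Activator TemZ is present, so *purF* is transcribed.
So PurF is produced and active.
Autoinducer-2 is absent, so DulE is inactive.
No repressor is bound and YilB and PurF are active, so *kulR* is transcribed.
→ *kulR* is ON in B.

B only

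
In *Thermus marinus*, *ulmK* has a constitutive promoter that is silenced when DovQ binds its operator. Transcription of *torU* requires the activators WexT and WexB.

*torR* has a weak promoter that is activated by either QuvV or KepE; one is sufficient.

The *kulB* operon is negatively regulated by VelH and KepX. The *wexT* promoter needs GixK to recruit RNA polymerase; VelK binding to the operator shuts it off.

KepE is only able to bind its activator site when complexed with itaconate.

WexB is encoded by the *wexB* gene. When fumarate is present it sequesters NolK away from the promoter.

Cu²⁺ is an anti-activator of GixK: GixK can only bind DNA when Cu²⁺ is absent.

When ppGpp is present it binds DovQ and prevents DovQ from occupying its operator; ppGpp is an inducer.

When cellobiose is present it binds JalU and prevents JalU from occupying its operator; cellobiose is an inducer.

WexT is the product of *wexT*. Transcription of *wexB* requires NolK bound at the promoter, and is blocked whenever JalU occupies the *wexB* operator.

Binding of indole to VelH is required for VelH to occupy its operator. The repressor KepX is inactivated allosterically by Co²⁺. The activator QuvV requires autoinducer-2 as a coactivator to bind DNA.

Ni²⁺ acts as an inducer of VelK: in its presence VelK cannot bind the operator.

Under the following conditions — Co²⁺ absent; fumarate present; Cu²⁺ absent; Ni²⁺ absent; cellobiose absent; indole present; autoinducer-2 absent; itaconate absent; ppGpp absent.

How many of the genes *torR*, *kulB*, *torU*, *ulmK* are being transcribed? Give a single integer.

0

Autoinducer-2 is absent, so QuvV is inactive.
Itaconate is absent, so KepE is inactive.
No activator is available at the *torR* promoter, so *torR* is not transcribed.
→ *torR* is OFF.
Indole is present, so VelH is active.
Co²⁺ is absent, so KepX is active.
With repressor VelH bound, *kulB* is not transcribed.
→ *kulB* is OFF.
Ni²⁺ is absent, so VelK is active.
Cu²⁺ is absent, so GixK is active.
With repressor VelK bound, *wexT* is not transcribed.
So WexT is not produced.
Cellobiose is absent, so JalU is active.
Fumarate is present, so NolK is inactive.
With repressor JalU bound, *wexB* is not transcribed.
So WexB is not produced.
Required activator WexT is absent, so *torU* is not transcribed.
→ *torU* is OFF.
ppGpp is absent, so DovQ is active.
With repressor DovQ bound, *ulmK* is not transcribed.
→ *ulmK* is OFF.
0 of the 4 genes are transcribed.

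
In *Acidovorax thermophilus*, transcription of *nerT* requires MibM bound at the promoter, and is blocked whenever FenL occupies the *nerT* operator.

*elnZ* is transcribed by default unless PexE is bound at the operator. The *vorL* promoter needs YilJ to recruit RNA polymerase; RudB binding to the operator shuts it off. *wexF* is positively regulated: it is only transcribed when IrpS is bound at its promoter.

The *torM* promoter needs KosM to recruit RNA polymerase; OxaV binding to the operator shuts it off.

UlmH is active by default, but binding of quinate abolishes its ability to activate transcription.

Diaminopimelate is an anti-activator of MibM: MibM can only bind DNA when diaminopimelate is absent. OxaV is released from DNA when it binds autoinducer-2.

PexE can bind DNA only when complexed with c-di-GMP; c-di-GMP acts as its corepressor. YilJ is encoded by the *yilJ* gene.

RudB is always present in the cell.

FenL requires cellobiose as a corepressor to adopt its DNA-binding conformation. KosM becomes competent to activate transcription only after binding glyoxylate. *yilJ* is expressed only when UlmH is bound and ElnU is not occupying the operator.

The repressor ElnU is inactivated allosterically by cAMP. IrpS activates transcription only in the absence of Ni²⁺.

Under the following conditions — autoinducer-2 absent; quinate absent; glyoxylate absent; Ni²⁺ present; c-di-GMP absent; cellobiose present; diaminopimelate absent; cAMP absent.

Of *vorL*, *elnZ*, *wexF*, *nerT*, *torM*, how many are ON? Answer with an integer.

Quinate is absent, so UlmH is active.
cAMP is absent, so ElnU is active.
With repressor ElnU bound, *yilJ* is not transcribed.
So YilJ is not produced.
RudB is produced constitutively and is active.
With repressor RudB bound, *vorL* is not transcribed.
→ *vorL* is OFF.
c-di-GMP is absent, so PexE is inactive.
With no repressor bound, *elnZ* is transcribed.
→ *elnZ* is ON.
Ni²⁺ is present, so IrpS is inactive.
Required activator IrpS is absent, so *wexF* is not transcribed.
→ *wexF* is OFF.
Diaminopimelate is absent, so MibM is active.
Cellobiose is present, so FenL is active.
With repressor FenL bound, *nerT* is not transcribed.
→ *nerT* is OFF.
Glyoxylate is absent, so KosM is inactive.
Autoinducer-2 is absent, so OxaV is active.
With repressor OxaV bound, *torM* is not transcribed.
→ *torM* is OFF.
1 of the 5 genes is transcribed.

1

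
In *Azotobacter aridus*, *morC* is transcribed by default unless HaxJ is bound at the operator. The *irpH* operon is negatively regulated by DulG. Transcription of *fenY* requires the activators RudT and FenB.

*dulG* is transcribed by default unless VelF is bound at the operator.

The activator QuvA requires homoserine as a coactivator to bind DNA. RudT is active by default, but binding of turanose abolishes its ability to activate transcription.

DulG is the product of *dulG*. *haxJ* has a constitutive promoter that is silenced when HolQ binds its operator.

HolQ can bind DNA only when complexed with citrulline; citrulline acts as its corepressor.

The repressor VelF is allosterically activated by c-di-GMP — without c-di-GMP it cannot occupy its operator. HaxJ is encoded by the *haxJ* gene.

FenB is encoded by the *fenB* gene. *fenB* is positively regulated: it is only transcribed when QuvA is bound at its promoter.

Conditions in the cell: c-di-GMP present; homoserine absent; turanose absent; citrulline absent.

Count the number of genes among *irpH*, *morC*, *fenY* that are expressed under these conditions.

1

c-di-GMP is present, so VelF is active.
With repressor VelF bound, *dulG* is not transcribed.
So DulG is not produced.
With no repressor bound, *irpH* is transcribed.
→ *irpH* is ON.
Citrulline is absent, so HolQ is inactive.
With no repressor bound, *haxJ* is transcribed.
So HaxJ is produced and active.
With repressor HaxJ bound, *morC* is not transcribed.
→ *morC* is OFF.
Turanose is absent, so RudT is active.
Homoserine is absent, so QuvA is inactive.
Required activator QuvA is absent, so *fenB* is not transcribed.
So FenB is not produced.
Required activator FenB is absent, so *fenY* is not transcribed.
→ *fenY* is OFF.
1 of the 3 genes is transcribed.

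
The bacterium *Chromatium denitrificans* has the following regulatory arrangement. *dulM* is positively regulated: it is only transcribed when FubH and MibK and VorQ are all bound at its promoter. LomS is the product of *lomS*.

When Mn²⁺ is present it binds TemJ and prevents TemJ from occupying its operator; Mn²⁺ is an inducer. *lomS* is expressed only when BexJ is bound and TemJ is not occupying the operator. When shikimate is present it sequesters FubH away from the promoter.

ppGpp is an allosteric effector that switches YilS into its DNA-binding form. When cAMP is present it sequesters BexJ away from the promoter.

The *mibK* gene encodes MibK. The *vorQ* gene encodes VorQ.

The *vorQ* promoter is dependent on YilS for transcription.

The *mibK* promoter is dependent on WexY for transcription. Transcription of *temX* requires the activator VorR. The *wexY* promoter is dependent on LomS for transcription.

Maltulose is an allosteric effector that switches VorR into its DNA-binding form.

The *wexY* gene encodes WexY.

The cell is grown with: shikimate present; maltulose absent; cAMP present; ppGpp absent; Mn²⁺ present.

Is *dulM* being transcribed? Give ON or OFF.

OFF

Shikimate is present, so FubH is inactive.
cAMP is present, so BexJ is inactive.
Mn²⁺ is present, so TemJ is inactive.
Required activator BexJ is absent, so *lomS* is not transcribed.
So LomS is not produced.
Required activator LomS is absent, so *wexY* is not transcribed.
So WexY is not produced.
Required activator WexY is absent, so *mibK* is not transcribed.
So MibK is not produced.
ppGpp is absent, so YilS is inactive.
Required activator YilS is absent, so *vorQ* is not transcribed.
So VorQ is not produced.
Required activator FubH is absent, so *dulM* is not transcribed.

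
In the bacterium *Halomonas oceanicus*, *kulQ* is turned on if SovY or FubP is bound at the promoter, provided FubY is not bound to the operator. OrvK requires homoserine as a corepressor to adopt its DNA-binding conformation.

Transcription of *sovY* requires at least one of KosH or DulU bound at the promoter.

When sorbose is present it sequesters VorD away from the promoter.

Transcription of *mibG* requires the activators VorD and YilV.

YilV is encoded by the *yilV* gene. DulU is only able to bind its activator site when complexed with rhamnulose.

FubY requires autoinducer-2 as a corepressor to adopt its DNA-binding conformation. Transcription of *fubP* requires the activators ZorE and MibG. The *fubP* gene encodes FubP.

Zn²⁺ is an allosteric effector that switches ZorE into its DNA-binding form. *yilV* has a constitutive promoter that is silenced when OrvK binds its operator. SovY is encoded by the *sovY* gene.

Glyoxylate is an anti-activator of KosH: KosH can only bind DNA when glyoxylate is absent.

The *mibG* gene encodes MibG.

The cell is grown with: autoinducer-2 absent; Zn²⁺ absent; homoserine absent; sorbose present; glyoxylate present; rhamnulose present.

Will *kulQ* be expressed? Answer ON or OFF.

Glyoxylate is present, so KosH is inactive.
Rhamnulose is present, so DulU is active.
Activator DulU is present, so *sovY* is transcribed.
So SovY is produced and active.
Zn²⁺ is absent, so ZorE is inactive.
Sorbose is present, so VorD is inactive.
Homoserine is absent, so OrvK is inactive.
With no repressor bound, *yilV* is transcribed.
So YilV is produced and active.
Required activator VorD is absent, so *mibG* is not transcribed.
So MibG is not produced.
Required activator ZorE is absent, so *fubP* is not transcribed.
So FubP is not produced.
Autoinducer-2 is absent, so FubY is inactive.
Activator SovY is present, so *kulQ* is transcribed.

ON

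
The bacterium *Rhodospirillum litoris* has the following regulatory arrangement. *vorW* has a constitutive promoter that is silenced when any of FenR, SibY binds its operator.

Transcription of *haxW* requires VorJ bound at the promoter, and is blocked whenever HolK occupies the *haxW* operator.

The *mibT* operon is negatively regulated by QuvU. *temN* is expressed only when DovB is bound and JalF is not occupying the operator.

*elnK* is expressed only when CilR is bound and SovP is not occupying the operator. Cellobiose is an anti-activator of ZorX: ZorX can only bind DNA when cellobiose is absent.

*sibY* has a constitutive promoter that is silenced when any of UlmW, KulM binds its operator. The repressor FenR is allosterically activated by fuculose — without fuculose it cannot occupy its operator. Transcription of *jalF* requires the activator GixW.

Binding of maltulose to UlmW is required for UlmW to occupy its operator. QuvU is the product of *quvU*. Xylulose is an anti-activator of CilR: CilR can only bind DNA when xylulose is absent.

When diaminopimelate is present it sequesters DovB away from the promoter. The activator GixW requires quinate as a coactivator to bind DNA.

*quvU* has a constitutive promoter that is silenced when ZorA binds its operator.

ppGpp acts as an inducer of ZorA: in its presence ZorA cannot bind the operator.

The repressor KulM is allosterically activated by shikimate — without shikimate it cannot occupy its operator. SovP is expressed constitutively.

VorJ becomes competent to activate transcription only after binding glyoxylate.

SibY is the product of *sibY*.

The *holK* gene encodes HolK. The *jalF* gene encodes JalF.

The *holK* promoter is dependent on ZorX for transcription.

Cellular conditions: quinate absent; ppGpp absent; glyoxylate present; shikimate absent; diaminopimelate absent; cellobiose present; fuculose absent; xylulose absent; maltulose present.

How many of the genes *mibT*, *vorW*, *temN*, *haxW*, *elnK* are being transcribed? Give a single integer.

ppGpp is absent, so ZorA is active.
With repressor ZorA bound, *quvU* is not transcribed.
So QuvU is not produced.
With no repressor bound, *mibT* is transcribed.
→ *mibT* is ON.
Fuculose is absent, so FenR is inactive.
Maltulose is present, so UlmW is active.
Shikimate is absent, so KulM is inactive.
With repressor UlmW bound, *sibY* is not transcribed.
So SibY is not produced.
With no repressor bound, *vorW* is transcribed.
→ *vorW* is ON.
Diaminopimelate is absent, so DovB is active.
Quinate is absent, so GixW is inactive.
Required activator GixW is absent, so *jalF* is not transcribed.
So JalF is not produced.
No repressor is bound and DovB is active, so *temN* is transcribed.
→ *temN* is ON.
Glyoxylate is present, so VorJ is active.
Cellobiose is present, so ZorX is inactive.
Required activator ZorX is absent, so *holK* is not transcribed.
So HolK is not produced.
No repressor is bound and VorJ is active, so *haxW* is transcribed.
→ *haxW* is ON.
SovP is produced constitutively and is active.
Xylulose is absent, so CilR is active.
With repressor SovP bound, *elnK* is not transcribed.
→ *elnK* is OFF.
4 of the 5 genes are transcribed.

4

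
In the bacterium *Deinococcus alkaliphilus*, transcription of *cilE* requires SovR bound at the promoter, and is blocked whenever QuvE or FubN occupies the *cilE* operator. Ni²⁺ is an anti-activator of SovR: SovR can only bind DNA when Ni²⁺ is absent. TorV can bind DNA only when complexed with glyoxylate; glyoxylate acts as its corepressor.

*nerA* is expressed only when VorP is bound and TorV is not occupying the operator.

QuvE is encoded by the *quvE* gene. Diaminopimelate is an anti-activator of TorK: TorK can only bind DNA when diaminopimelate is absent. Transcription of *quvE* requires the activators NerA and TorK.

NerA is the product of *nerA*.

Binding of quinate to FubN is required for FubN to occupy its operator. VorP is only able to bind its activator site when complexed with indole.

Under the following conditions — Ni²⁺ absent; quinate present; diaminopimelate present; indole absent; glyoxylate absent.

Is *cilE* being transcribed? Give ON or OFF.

OFF

Ni²⁺ is absent, so SovR is active.
Indole is absent, so VorP is inactive.
Glyoxylate is absent, so TorV is inactive.
Required activator VorP is absent, so *nerA* is not transcribed.
So NerA is not produced.
Diaminopimelate is present, so TorK is inactive.
Required activator NerA is absent, so *quvE* is not transcribed.
So QuvE is not produced.
Quinate is present, so FubN is active.
With repressor FubN bound, *cilE* is not transcribed.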